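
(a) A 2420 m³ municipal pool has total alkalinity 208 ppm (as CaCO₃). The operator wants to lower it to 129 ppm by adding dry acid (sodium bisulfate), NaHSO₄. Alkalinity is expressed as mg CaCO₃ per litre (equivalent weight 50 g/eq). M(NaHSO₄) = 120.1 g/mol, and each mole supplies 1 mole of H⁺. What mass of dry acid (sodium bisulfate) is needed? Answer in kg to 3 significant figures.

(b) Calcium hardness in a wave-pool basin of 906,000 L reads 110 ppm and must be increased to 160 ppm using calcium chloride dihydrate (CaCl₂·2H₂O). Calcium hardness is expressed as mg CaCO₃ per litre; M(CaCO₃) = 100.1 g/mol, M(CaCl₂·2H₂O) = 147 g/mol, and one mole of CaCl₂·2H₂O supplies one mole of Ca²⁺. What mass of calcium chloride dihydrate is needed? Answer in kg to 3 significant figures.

(a) Volume: 2420 m³ = 2,420,000 L.
(a) Alkalinity to neutralize: (208 − 129) = 79 mg/L as CaCO₃ × 2,420,000 L = 191,200 g as CaCO₃.
(a) Equivalents of H⁺ required: 191,200 ÷ 50 g/eq = 3824 eq = 3824 mol NaHSO₄.
(a) Mass of NaHSO₄: 3824 × 120.1 = 459,200 g.

(b) Hardness to add: (160 − 110) = 50 mg/L as CaCO₃ × 906,000 L = 45,300 g as CaCO₃.
(b) Moles of Ca²⁺ (1 mol Ca²⁺ ≡ 1 mol CaCO₃): 45,300 / 100.1 g/mol = 452.5 mol.
(b) Mass of CaCl₂·2H₂O: 452.5 × 147 = 66,520 g.

(a) 459 kg; (b) 66.5 kg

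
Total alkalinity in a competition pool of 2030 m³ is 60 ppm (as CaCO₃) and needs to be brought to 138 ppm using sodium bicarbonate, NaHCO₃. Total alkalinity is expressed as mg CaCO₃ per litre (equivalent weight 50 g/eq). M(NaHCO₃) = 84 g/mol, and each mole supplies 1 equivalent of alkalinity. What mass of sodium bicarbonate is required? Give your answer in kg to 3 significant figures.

266 kg

Volume: 2030 m³ = 2,030,000 L.
Alkalinity to add: (138 − 60) = 78 mg/L as CaCO₃ × 2,030,000 L = 158,300 g as CaCO₃.
Equivalents: 158,300 g ÷ 50 g/eq = 3167 eq.
NaHCO₃ supplies 1 eq per mole → 3167 mol.
Mass: 3167 mol × 84 g/mol = 266,000 g.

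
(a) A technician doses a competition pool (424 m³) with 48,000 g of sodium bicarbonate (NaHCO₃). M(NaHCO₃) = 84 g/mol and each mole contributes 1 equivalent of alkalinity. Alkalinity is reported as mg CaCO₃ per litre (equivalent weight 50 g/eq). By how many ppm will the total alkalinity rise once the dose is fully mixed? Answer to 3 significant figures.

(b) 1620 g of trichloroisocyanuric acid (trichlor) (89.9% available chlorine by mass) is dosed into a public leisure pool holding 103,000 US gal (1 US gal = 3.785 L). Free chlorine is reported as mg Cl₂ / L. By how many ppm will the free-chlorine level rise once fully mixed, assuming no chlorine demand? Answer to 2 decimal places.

(a) 67.4 ppm; (b) 3.74 ppm

(a) Volume: 424 m³ = 424,000 L.
(a) Moles of NaHCO₃: 48,000 g ÷ 84 g/mol = 571.4 mol → 571.4 eq of alkalinity.
(a) As CaCO₃: 571.4 eq × 50 g/eq = 28,570 g.
(a) Rise: 28,570 g / 424,000 L × 1000 = 67.39 mg/L.

(b) Volume: 103,000 US gal × 3.785 L/gal = 389,855 L.
(b) Available chlorine delivered: 1620 g × 0.899 = 1456 g as Cl₂.
(b) Concentration rise: 1456 g / 389,855 L = 3.736 mg/L = 3.74 ppm.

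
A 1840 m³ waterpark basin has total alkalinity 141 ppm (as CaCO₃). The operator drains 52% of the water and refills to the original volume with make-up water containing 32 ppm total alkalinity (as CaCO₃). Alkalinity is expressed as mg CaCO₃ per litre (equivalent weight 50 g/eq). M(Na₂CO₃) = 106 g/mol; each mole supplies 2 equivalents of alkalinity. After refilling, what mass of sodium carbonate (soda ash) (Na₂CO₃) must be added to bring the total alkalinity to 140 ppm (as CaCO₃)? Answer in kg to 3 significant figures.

Volume: 1840 m³ = 1,840,000 L.
After draining 52% and refilling: 141 × 0.48 + 32 × 0.52 = 84.32 ppm.
Deficit to target: 140 − 84.32 = 55.68 mg/L.
As CaCO₃: 55.68 mg/L × 1,840,000 L = 102,500 g; ÷ 50 g/eq ÷ 2 = 1025 mol Na₂CO₃.
Mass: 1025 × 106 = 108,600 g.

109 kg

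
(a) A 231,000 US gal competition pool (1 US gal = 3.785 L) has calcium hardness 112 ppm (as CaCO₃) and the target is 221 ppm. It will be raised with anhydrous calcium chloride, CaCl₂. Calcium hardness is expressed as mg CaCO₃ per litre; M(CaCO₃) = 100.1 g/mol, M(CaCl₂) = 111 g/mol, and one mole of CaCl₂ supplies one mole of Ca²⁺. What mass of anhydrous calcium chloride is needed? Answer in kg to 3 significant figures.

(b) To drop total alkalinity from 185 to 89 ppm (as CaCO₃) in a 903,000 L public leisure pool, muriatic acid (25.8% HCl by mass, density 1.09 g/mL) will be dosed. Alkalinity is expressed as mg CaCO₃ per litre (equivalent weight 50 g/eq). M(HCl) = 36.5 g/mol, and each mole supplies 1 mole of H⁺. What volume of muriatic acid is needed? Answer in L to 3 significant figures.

(a) 106 kg; (b) 225 L

(a) Volume: 231,000 US gal × 3.785 L/gal = 874,335 L.
(a) Hardness to add: (221 − 112) = 109 mg/L as CaCO₃ × 874,335 L = 95,300 g as CaCO₃.
(a) Moles of Ca²⁺ (1 mol Ca²⁺ ≡ 1 mol CaCO₃): 95,300 / 100.1 g/mol = 952.1 mol.
(a) Mass of CaCl₂: 952.1 × 111 = 105,700 g.

(b) Alkalinity to neutralize: (185 − 89) = 96 mg/L as CaCO₃ × 903,000 L = 86,690 g as CaCO₃.
(b) Equivalents of H⁺ required: 86,690 ÷ 50 g/eq = 1734 eq = 1734 mol HCl.
(b) Mass of HCl: 1734 × 36.5 = 63,280 g.
(b) Mass of 25.8% solution: 63,280 / 0.258 = 245,300 g.
(b) Volume: 245,300 g ÷ 1.09 g/mL = 225,000 mL.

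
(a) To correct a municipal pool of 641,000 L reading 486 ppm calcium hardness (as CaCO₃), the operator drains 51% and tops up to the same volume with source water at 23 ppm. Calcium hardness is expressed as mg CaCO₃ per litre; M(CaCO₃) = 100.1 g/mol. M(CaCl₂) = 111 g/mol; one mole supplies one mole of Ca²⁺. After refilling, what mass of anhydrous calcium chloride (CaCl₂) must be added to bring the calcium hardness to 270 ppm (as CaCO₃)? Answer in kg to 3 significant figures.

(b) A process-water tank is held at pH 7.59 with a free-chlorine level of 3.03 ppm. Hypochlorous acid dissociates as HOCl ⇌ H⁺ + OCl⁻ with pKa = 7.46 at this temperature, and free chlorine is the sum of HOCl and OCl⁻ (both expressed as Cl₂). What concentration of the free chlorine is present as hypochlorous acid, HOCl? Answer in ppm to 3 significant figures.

(a) 14.3 kg; (b) 1.29 ppm

(a) After draining 51% and refilling: 486 × 0.49 + 23 × 0.51 = 249.87 ppm.
(a) Deficit to target: 270 − 249.87 = 20.13 mg/L.
(a) As CaCO₃: 20.13 mg/L × 641,000 L = 12,900 g; ÷ 100.1 = 128.9 mol Ca²⁺.
(a) Mass: 128.9 × 111 = 14,310 g.

(b) [OCl⁻]/[HOCl] = 10^(pH − pKa) = 10^(7.59 − 7.46) = 10^0.13 = 1.349.
(b) Fraction as HOCl = 1 / (1 + 1.349) = 0.4257.
(b) HOCl = 0.4257 × 3.03 ppm = 1.29 ppm.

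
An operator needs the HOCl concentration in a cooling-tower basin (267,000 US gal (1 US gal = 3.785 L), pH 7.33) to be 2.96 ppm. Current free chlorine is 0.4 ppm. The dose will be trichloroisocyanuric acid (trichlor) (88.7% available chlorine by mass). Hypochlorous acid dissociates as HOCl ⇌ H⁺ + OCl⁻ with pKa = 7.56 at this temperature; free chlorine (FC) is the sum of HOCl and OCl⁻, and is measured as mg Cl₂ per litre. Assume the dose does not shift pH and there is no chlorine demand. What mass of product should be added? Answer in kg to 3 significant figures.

Volume: 267,000 US gal × 3.785 L/gal = 1,010,595 L.
[OCl⁻]/[HOCl] = 10^(pH − pKa) = 10^(7.33 − 7.56) = 0.5888; fraction as HOCl = 1/(1 + 0.5888) = 0.6294.
Free chlorine required for 2.96 ppm HOCl: 2.96 / 0.6294 = 4.703 ppm.
FC to add: 4.703 − 0.4 = 4.303 mg/L as Cl₂.
Cl₂ equivalent: 4.303 mg/L × 1,010,595 L = 4349 g.
Product at 88.7% available Cl: 4349 / 0.887 = 4903 g.

4.90 kg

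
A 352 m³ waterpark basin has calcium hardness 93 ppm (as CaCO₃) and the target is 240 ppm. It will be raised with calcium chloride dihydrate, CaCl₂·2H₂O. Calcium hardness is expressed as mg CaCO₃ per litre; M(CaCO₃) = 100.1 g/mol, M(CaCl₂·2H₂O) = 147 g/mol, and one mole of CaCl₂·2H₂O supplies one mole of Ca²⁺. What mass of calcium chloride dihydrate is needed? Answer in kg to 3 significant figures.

76.0 kg

Volume: 352 m³ = 352,000 L.
Hardness to add: (240 − 93) = 147 mg/L as CaCO₃ × 352,000 L = 51,740 g as CaCO₃.
Moles of Ca²⁺ (1 mol Ca²⁺ ≡ 1 mol CaCO₃): 51,740 / 100.1 g/mol = 516.9 mol.
Mass of CaCl₂·2H₂O: 516.9 × 147 = 75,990 g.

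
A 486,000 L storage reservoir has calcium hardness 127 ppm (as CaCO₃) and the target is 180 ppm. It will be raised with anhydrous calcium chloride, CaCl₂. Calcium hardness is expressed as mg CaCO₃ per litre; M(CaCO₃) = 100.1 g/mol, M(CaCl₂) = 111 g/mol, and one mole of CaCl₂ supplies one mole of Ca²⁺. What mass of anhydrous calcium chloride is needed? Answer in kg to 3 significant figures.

Hardness to add: (180 − 127) = 53 mg/L as CaCO₃ × 486,000 L = 25,760 g as CaCO₃.
Moles of Ca²⁺ (1 mol Ca²⁺ ≡ 1 mol CaCO₃): 25,760 / 100.1 g/mol = 257.3 mol.
Mass of CaCl₂: 257.3 × 111 = 28,560 g.

28.6 kg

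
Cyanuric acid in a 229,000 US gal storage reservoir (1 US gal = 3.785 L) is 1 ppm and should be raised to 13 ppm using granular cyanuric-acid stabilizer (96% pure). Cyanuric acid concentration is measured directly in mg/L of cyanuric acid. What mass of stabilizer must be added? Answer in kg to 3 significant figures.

10.8 kg

Volume: 229,000 US gal × 3.785 L/gal = 866,765 L.
CYA to add: (13 − 1) = 12 mg/L × 866,765 L = 10,400 g cyanuric acid.
At 96% purity: 10,400 / 0.96 = 10,830 g product.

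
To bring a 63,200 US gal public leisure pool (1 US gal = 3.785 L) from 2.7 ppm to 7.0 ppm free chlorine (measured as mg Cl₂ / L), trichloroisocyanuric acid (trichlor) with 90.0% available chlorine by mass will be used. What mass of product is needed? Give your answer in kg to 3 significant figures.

Volume: 63,200 US gal × 3.785 L/gal = 239,212 L.
Chlorine deficit: 7.0 − 2.7 = 4.3 ppm = 4.3 mg/L as Cl₂.
Cl₂ equivalent needed: 4.3 mg/L × 239,212 L = 1,029,000 mg = 1029 g.
Product at 90.0% available chlorine: 1029 / 0.9 = 1143 g.

1.14 kg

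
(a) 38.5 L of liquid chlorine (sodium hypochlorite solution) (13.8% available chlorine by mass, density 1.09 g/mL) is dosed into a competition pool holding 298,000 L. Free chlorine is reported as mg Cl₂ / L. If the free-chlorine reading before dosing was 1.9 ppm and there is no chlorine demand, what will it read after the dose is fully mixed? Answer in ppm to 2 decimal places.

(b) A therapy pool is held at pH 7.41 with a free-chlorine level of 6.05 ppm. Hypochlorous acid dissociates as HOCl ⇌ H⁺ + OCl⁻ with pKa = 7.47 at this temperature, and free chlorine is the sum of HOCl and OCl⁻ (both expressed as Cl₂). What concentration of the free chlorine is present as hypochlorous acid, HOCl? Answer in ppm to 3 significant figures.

(a) Mass of solution: 38.5 L × 1000 mL/L × 1.09 g/mL = 41,960 g.
(a) Available chlorine delivered: 41,960 g × 0.138 = 5791 g as Cl₂.
(a) Concentration rise: 5791 g / 298,000 L = 19.43 mg/L = 19.43 ppm.
(a) Final FC: 1.9 + 19.43 = 21.33 ppm.

(b) [OCl⁻]/[HOCl] = 10^(pH − pKa) = 10^(7.41 − 7.47) = 10^-0.06 = 0.871.
(b) Fraction as HOCl = 1 / (1 + 0.871) = 0.5345.
(b) HOCl = 0.5345 × 6.05 ppm = 3.234 ppm.

(a) 21.33 ppm; (b) 3.23 ppm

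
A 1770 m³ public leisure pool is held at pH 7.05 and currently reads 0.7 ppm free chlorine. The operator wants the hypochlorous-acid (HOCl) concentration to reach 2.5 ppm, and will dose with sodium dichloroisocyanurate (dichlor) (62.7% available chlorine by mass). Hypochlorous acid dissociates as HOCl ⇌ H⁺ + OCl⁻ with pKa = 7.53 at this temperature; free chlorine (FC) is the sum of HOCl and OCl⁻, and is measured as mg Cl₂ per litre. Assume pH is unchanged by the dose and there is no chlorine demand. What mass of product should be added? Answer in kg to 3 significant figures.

Volume: 1770 m³ = 1,770,000 L.
[OCl⁻]/[HOCl] = 10^(pH − pKa) = 10^(7.05 − 7.53) = 0.3311; fraction as HOCl = 1/(1 + 0.3311) = 0.7512.
Free chlorine required for 2.5 ppm HOCl: 2.5 / 0.7512 = 3.328 ppm.
FC to add: 3.328 − 0.7 = 2.628 mg/L as Cl₂.
Cl₂ equivalent: 2.628 mg/L × 1,770,000 L = 4651 g.
Product at 62.7% available Cl: 4651 / 0.627 = 7418 g.

7.42 kg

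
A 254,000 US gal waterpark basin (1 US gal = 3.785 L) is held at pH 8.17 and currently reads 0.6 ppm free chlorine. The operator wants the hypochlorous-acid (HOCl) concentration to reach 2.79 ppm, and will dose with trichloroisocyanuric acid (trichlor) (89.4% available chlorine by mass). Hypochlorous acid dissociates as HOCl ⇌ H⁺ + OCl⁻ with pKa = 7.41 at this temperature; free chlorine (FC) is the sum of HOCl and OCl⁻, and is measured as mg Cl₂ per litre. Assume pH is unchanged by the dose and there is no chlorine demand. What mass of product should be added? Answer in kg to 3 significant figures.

19.6 kg

Volume: 254,000 US gal × 3.785 L/gal = 961,390 L.
[OCl⁻]/[HOCl] = 10^(pH − pKa) = 10^(8.17 − 7.41) = 5.754; fraction as HOCl = 1/(1 + 5.754) = 0.1481.
Free chlorine required for 2.79 ppm HOCl: 2.79 / 0.1481 = 18.84 ppm.
FC to add: 18.84 − 0.6 = 18.24 mg/L as Cl₂.
Cl₂ equivalent: 18.24 mg/L × 961,390 L = 17,540 g.
Product at 89.4% available Cl: 17,540 / 0.894 = 19,620 g.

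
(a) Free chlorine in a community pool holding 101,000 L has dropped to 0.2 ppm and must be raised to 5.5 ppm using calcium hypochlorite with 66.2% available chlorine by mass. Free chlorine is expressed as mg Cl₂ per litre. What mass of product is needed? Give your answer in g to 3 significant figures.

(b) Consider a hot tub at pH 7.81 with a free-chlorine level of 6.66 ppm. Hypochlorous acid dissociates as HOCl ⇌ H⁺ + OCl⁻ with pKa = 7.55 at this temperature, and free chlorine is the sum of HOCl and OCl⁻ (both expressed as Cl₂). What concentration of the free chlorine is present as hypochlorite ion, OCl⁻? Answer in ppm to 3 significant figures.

(a) 809 g; (b) 4.30 ppm

(a) Chlorine deficit: 5.5 − 0.2 = 5.3 ppm = 5.3 mg/L as Cl₂.
(a) Cl₂ equivalent needed: 5.3 mg/L × 101,000 L = 535,300 mg = 535.3 g.
(a) Product at 66.2% available chlorine: 535.3 / 0.662 = 808.6 g.

(b) [OCl⁻]/[HOCl] = 10^(pH − pKa) = 10^(7.81 − 7.55) = 10^0.26 = 1.82.
(b) Fraction as HOCl = 1 / (1 + 1.82) = 0.3546.
(b) OCl⁻ = (1 − 0.3546) × 6.66 ppm = 4.298 ppm.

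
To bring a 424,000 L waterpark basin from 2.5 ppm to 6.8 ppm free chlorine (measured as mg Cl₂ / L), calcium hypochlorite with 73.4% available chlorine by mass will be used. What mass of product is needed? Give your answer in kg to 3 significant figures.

2.48 kg

Chlorine deficit: 6.8 − 2.5 = 4.3 ppm = 4.3 mg/L as Cl₂.
Cl₂ equivalent needed: 4.3 mg/L × 424,000 L = 1,823,000 mg = 1823 g.
Product at 73.4% available chlorine: 1823 / 0.734 = 2484 g.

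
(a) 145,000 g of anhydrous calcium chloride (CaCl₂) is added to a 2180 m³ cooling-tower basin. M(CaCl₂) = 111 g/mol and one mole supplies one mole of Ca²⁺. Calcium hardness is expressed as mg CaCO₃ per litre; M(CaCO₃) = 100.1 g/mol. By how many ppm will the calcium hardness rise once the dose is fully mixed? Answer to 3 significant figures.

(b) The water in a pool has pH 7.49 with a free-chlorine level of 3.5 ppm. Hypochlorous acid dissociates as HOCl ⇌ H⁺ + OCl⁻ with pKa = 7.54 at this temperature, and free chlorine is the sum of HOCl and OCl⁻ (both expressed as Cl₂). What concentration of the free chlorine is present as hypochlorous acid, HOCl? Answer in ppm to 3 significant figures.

(a) Volume: 2180 m³ = 2,180,000 L.
(a) Moles of Ca²⁺: 145,000 g ÷ 111 g/mol = 1306 mol.
(a) As CaCO₃: 1306 mol × 100.1 g/mol = 130,800 g.
(a) Rise: 130,800 g / 2,180,000 L × 1000 = 59.98 mg/L.

(b) [OCl⁻]/[HOCl] = 10^(pH − pKa) = 10^(7.49 − 7.54) = 10^-0.05 = 0.8913.
(b) Fraction as HOCl = 1 / (1 + 0.8913) = 0.5288.
(b) HOCl = 0.5288 × 3.5 ppm = 1.851 ppm.

(a) 60.0 ppm; (b) 1.85 ppm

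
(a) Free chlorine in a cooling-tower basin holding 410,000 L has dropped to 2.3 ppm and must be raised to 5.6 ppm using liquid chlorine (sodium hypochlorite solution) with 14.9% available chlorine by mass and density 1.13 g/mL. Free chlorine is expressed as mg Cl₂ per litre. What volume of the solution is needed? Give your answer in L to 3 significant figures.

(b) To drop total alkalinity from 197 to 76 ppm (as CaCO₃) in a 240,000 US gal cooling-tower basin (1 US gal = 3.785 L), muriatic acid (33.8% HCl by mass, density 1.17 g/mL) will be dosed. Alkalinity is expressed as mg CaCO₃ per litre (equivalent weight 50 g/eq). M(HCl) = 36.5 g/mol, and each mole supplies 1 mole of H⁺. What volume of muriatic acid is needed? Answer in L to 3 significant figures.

(a) 8.04 L; (b) 203 L

(a) Chlorine deficit: 5.6 − 2.3 = 3.3 ppm = 3.3 mg/L as Cl₂.
(a) Cl₂ equivalent needed: 3.3 mg/L × 410,000 L = 1,353,000 mg = 1353 g.
(a) Product at 14.9% available chlorine: 1353 / 0.149 = 9081 g.
(a) Volume at density 1.13 g/mL: 9081 g ÷ 1.13 g/mL = 8036 mL.

(b) Volume: 240,000 US gal × 3.785 L/gal = 908,400 L.
(b) Alkalinity to neutralize: (197 − 76) = 121 mg/L as CaCO₃ × 908,400 L = 109,900 g as CaCO₃.
(b) Equivalents of H⁺ required: 109,900 ÷ 50 g/eq = 2198 eq = 2198 mol HCl.
(b) Mass of HCl: 2198 × 36.5 = 80,240 g.
(b) Mass of 33.8% solution: 80,240 / 0.338 = 237,400 g.
(b) Volume: 237,400 g ÷ 1.17 g/mL = 202,900 mL.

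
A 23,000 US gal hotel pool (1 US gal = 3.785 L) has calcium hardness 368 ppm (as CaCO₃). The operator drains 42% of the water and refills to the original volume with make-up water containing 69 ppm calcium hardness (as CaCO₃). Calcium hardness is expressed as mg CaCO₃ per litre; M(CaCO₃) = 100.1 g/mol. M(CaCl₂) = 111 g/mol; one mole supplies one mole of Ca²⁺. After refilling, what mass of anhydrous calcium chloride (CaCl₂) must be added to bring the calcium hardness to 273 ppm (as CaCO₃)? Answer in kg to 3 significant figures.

2.95 kg

Volume: 23,000 US gal × 3.785 L/gal = 87,055 L.
After draining 42% and refilling: 368 × 0.58 + 69 × 0.42 = 242.42 ppm.
Deficit to target: 273 − 242.42 = 30.58 mg/L.
As CaCO₃: 30.58 mg/L × 87,055 L = 2662 g; ÷ 100.1 = 26.59 mol Ca²⁺.
Mass: 26.59 × 111 = 2952 g.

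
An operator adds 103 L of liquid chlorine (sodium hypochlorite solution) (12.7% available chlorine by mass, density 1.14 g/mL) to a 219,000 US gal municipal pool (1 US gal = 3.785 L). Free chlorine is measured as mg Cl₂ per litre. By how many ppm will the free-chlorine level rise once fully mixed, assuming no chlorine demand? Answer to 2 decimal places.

Volume: 219,000 US gal × 3.785 L/gal = 828,915 L.
Mass of solution: 103 L × 1000 mL/L × 1.14 g/mL = 117,400 g.
Available chlorine delivered: 117,400 g × 0.127 = 14,910 g as Cl₂.
Concentration rise: 14,910 g / 828,915 L = 17.99 mg/L = 17.99 ppm.

17.99 ppm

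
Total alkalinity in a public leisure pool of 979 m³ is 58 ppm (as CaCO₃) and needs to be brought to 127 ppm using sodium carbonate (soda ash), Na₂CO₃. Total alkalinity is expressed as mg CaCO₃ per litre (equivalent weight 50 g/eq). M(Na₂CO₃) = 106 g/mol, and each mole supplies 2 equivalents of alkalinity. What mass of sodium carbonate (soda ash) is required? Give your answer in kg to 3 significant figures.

Volume: 979 m³ = 979,000 L.
Alkalinity to add: (127 − 58) = 69 mg/L as CaCO₃ × 979,000 L = 67,550 g as CaCO₃.
Equivalents: 67,550 g ÷ 50 g/eq = 1351 eq.
Each mole of Na₂CO₃ supplies 2 eq, so 1351 / 2 = 675.5 mol.
Mass: 675.5 mol × 106 g/mol = 71,600 g.

71.6 kg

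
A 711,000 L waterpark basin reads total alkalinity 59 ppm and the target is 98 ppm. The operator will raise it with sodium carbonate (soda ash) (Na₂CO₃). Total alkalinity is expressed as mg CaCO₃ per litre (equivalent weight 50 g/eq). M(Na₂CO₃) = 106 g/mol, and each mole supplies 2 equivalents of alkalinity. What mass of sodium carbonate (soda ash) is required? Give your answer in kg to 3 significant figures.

29.4 kg

Alkalinity to add: (98 − 59) = 39 mg/L as CaCO₃ × 711,000 L = 27,730 g as CaCO₃.
Equivalents: 27,730 g ÷ 50 g/eq = 554.6 eq.
Each mole of Na₂CO₃ supplies 2 eq, so 554.6 / 2 = 277.3 mol.
Mass: 277.3 mol × 106 g/mol = 29,390 g.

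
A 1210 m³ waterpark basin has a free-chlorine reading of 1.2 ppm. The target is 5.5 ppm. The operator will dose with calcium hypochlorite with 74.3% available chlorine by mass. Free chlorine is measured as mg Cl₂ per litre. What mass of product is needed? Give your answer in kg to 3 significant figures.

7.00 kg

Volume: 1210 m³ = 1,210,000 L.
Chlorine deficit: 5.5 − 1.2 = 4.3 ppm = 4.3 mg/L as Cl₂.
Cl₂ equivalent needed: 4.3 mg/L × 1,210,000 L = 5,203,000 mg = 5203 g.
Product at 74.3% available chlorine: 5203 / 0.743 = 7003 g.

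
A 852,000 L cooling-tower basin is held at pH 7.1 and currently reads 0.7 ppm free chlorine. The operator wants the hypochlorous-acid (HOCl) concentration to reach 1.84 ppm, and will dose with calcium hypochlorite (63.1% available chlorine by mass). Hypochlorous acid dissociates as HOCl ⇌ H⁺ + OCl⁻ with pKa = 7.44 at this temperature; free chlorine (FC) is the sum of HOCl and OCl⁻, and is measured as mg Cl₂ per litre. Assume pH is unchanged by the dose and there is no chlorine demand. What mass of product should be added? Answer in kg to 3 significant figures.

2.67 kg

[OCl⁻]/[HOCl] = 10^(pH − pKa) = 10^(7.1 − 7.44) = 0.4571; fraction as HOCl = 1/(1 + 0.4571) = 0.6863.
Free chlorine required for 1.84 ppm HOCl: 1.84 / 0.6863 = 2.681 ppm.
FC to add: 2.681 − 0.7 = 1.981 mg/L as Cl₂.
Cl₂ equivalent: 1.981 mg/L × 852,000 L = 1688 g.
Product at 63.1% available Cl: 1688 / 0.631 = 2675 g.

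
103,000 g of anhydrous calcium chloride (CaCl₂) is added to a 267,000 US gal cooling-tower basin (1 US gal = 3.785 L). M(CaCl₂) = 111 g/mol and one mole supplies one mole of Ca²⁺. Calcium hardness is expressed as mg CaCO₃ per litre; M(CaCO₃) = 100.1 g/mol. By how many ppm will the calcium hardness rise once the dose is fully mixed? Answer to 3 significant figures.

91.9 ppm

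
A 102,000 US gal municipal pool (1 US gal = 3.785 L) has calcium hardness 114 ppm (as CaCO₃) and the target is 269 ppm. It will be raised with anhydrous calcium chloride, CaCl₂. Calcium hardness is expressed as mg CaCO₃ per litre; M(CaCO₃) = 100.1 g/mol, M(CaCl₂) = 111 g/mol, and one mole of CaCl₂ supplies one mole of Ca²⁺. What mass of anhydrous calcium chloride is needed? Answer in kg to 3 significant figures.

Volume: 102,000 US gal × 3.785 L/gal = 386,070 L.
Hardness to add: (269 − 114) = 155 mg/L as CaCO₃ × 386,070 L = 59,840 g as CaCO₃.
Moles of Ca²⁺ (1 mol Ca²⁺ ≡ 1 mol CaCO₃): 59,840 / 100.1 g/mol = 597.8 mol.
Mass of CaCl₂: 597.8 × 111 = 66,360 g.

66.4 kg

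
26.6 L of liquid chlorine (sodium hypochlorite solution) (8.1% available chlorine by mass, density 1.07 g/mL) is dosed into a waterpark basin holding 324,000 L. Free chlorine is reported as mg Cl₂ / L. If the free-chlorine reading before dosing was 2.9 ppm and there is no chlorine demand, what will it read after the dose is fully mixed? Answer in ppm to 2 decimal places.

10.02 ppm

Mass of solution: 26.6 L × 1000 mL/L × 1.07 g/mL = 28,460 g.
Available chlorine delivered: 28,460 g × 0.081 = 2305 g as Cl₂.
Concentration rise: 2305 g / 324,000 L = 7.115 mg/L = 7.12 ppm.
Final FC: 2.9 + 7.12 = 10.02 ppm.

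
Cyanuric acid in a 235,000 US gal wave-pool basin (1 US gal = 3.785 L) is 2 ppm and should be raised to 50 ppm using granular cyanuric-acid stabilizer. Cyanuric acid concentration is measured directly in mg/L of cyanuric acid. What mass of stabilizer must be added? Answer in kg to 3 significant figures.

42.7 kg

Volume: 235,000 US gal × 3.785 L/gal = 889,475 L.
CYA to add: (50 − 2) = 48 mg/L × 889,475 L = 42,690 g cyanuric acid.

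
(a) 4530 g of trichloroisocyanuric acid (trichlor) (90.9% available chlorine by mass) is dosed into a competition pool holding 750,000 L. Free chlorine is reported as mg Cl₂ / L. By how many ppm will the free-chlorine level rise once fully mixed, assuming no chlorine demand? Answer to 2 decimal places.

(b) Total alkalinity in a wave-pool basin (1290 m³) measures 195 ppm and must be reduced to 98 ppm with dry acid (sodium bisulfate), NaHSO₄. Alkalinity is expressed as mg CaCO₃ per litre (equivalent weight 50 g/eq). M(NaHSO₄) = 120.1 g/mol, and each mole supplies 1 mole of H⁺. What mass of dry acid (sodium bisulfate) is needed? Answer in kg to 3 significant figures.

(a) 5.49 ppm; (b) 301 kg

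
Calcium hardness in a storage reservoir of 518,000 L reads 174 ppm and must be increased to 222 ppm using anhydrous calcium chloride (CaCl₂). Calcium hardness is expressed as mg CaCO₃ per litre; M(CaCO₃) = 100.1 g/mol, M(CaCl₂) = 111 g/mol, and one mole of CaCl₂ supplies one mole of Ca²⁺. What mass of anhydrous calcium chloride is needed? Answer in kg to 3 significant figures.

27.6 kg

Hardness to add: (222 − 174) = 48 mg/L as CaCO₃ × 518,000 L = 24,860 g as CaCO₃.
Moles of Ca²⁺ (1 mol Ca²⁺ ≡ 1 mol CaCO₃): 24,860 / 100.1 g/mol = 248.4 mol.
Mass of CaCl₂: 248.4 × 111 = 27,570 g.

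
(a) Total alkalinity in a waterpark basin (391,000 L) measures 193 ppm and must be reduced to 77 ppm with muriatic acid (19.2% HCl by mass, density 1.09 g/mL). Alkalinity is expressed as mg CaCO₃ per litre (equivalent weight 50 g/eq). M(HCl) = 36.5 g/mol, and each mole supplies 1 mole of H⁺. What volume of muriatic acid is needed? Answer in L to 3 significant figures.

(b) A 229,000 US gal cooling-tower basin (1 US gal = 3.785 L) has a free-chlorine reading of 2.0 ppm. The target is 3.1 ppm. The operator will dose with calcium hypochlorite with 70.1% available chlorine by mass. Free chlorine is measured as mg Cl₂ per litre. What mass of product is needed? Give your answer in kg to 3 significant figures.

(a) Alkalinity to neutralize: (193 − 77) = 116 mg/L as CaCO₃ × 391,000 L = 45,360 g as CaCO₃.
(a) Equivalents of H⁺ required: 45,360 ÷ 50 g/eq = 907.1 eq = 907.1 mol HCl.
(a) Mass of HCl: 907.1 × 36.5 = 33,110 g.
(a) Mass of 19.2% solution: 33,110 / 0.192 = 172,400 g.
(a) Volume: 172,400 g ÷ 1.09 g/mL = 158,200 mL.

(b) Volume: 229,000 US gal × 3.785 L/gal = 866,765 L.
(b) Chlorine deficit: 3.1 − 2.0 = 1.1 ppm = 1.1 mg/L as Cl₂.
(b) Cl₂ equivalent needed: 1.1 mg/L × 866,765 L = 953,400 mg = 953.4 g.
(b) Product at 70.1% available chlorine: 953.4 / 0.701 = 1360 g.

(a) 158 L; (b) 1.36 kg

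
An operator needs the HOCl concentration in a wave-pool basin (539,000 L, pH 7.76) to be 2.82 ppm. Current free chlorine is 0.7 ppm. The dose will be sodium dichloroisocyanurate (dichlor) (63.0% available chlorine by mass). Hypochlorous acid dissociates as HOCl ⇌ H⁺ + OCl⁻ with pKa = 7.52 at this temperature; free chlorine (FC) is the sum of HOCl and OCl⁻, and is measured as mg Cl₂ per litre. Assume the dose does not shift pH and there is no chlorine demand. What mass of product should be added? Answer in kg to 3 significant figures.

6.01 kg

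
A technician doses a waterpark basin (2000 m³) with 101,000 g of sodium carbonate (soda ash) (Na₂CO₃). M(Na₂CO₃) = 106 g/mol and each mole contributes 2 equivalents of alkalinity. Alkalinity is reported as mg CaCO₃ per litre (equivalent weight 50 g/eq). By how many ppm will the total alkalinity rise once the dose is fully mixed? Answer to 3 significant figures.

47.6 ppm

Volume: 2000 m³ = 2,000,000 L.
Moles of Na₂CO₃: 101,000 g ÷ 106 g/mol = 952.8 mol → 1906 eq of alkalinity.
As CaCO₃: 1906 eq × 50 g/eq = 95,280 g.
Rise: 95,280 g / 2,000,000 L × 1000 = 47.64 mg/L.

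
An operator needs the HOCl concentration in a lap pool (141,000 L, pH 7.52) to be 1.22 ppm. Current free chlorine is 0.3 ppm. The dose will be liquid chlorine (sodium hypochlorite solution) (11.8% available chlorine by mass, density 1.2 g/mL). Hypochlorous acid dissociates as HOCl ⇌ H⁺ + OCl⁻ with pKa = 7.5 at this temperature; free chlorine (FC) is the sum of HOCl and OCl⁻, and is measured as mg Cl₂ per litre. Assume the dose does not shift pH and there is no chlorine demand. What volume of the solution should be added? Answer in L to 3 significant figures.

[OCl⁻]/[HOCl] = 10^(pH − pKa) = 10^(7.52 − 7.5) = 1.047; fraction as HOCl = 1/(1 + 1.047) = 0.4885.
Free chlorine required for 1.22 ppm HOCl: 1.22 / 0.4885 = 2.497 ppm.
FC to add: 2.497 − 0.3 = 2.197 mg/L as Cl₂.
Cl₂ equivalent: 2.197 mg/L × 141,000 L = 309.8 g.
Product at 11.8% available Cl: 309.8 / 0.118 = 2626 g.
Volume: 2626 g ÷ 1.2 g/mL = 2188 mL.

2.19 L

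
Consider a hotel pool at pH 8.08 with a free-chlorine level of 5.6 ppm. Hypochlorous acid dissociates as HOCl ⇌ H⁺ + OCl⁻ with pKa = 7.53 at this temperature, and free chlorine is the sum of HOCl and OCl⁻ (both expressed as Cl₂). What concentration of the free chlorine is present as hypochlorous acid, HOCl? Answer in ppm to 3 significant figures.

[OCl⁻]/[HOCl] = 10^(pH − pKa) = 10^(8.08 − 7.53) = 10^0.55 = 3.548.
Fraction as HOCl = 1 / (1 + 3.548) = 0.2199.
HOCl = 0.2199 × 5.6 ppm = 1.231 ppm.

1.23 ppm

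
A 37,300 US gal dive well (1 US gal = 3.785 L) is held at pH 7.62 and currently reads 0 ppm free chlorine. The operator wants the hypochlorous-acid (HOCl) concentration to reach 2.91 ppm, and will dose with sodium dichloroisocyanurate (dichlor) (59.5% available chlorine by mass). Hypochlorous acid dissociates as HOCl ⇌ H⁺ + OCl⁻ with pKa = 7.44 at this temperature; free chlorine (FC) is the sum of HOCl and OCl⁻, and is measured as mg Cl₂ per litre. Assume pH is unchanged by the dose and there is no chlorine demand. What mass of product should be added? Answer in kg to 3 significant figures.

1.74 kg

Volume: 37,300 US gal × 3.785 L/gal = 141,180 L.
[OCl⁻]/[HOCl] = 10^(pH − pKa) = 10^(7.62 − 7.44) = 1.514; fraction as HOCl = 1/(1 + 1.514) = 0.3978.
Free chlorine required for 2.91 ppm HOCl: 2.91 / 0.3978 = 7.314 ppm.
FC to add: 7.314 − 0 = 7.314 mg/L as Cl₂.
Cl₂ equivalent: 7.314 mg/L × 141,180 L = 1033 g.
Product at 59.5% available Cl: 1033 / 0.595 = 1736 g.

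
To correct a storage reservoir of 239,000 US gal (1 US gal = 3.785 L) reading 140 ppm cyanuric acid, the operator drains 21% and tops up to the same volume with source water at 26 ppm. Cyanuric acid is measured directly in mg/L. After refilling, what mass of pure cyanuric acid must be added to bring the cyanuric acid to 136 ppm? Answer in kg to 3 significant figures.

Volume: 239,000 US gal × 3.785 L/gal = 904,615 L.
After draining 21% and refilling: 140 × 0.79 + 26 × 0.21 = 116.06 ppm.
Deficit to target: 136 − 116.06 = 19.94 mg/L.
Mass: 19.94 mg/L × 904,615 L = 18,040 g cyanuric acid.

18.0 kg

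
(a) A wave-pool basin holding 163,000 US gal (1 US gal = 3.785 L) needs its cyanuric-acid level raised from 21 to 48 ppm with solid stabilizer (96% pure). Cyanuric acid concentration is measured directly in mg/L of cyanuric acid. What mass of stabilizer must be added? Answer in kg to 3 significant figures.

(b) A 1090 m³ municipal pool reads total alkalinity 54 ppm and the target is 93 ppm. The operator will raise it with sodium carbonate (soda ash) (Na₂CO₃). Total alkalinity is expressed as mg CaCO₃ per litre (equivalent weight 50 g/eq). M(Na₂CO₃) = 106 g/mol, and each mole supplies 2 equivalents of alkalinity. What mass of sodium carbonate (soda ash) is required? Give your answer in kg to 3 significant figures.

(a) 17.4 kg; (b) 45.1 kg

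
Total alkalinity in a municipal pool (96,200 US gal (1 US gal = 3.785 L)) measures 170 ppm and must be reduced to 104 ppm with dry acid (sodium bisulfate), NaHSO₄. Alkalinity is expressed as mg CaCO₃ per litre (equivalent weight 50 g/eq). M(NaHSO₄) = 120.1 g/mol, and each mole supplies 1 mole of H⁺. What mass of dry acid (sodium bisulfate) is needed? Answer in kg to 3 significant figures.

Volume: 96,200 US gal × 3.785 L/gal = 364,117 L.
Alkalinity to neutralize: (170 − 104) = 66 mg/L as CaCO₃ × 364,117 L = 24,030 g as CaCO₃.
Equivalents of H⁺ required: 24,030 ÷ 50 g/eq = 480.6 eq = 480.6 mol NaHSO₄.
Mass of NaHSO₄: 480.6 × 120.1 = 57,720 g.

57.7 kg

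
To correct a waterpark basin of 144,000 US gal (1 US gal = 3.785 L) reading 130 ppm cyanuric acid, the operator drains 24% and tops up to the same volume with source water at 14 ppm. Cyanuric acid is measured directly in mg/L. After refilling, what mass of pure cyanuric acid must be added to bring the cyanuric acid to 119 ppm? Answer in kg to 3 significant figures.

Volume: 144,000 US gal × 3.785 L/gal = 545,040 L.
After draining 24% and refilling: 130 × 0.76 + 14 × 0.24 = 102.16 ppm.
Deficit to target: 119 − 102.16 = 16.84 mg/L.
Mass: 16.84 mg/L × 545,040 L = 9178 g cyanuric acid.

9.18 kg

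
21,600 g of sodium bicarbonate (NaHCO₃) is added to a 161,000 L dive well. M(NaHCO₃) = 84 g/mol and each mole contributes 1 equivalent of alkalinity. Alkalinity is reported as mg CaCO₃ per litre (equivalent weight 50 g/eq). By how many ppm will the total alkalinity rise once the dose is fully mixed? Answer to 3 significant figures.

79.9 ppm

Moles of NaHCO₃: 21,600 g ÷ 84 g/mol = 257.1 mol → 257.1 eq of alkalinity.
As CaCO₃: 257.1 eq × 50 g/eq = 12,860 g.
Rise: 12,860 g / 161,000 L × 1000 = 79.86 mg/L.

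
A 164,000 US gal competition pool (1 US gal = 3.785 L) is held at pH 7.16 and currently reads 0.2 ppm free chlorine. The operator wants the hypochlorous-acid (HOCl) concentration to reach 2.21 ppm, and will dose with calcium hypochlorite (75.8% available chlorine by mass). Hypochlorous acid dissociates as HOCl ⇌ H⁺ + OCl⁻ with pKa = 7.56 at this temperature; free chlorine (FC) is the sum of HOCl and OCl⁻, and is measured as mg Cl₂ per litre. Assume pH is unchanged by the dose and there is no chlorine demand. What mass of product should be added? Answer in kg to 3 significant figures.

2.37 kg

Volume: 164,000 US gal × 3.785 L/gal = 620,740 L.
[OCl⁻]/[HOCl] = 10^(pH − pKa) = 10^(7.16 − 7.56) = 0.3981; fraction as HOCl = 1/(1 + 0.3981) = 0.7153.
Free chlorine required for 2.21 ppm HOCl: 2.21 / 0.7153 = 3.09 ppm.
FC to add: 3.09 − 0.2 = 2.89 mg/L as Cl₂.
Cl₂ equivalent: 2.89 mg/L × 620,740 L = 1794 g.
Product at 75.8% available Cl: 1794 / 0.758 = 2367 g.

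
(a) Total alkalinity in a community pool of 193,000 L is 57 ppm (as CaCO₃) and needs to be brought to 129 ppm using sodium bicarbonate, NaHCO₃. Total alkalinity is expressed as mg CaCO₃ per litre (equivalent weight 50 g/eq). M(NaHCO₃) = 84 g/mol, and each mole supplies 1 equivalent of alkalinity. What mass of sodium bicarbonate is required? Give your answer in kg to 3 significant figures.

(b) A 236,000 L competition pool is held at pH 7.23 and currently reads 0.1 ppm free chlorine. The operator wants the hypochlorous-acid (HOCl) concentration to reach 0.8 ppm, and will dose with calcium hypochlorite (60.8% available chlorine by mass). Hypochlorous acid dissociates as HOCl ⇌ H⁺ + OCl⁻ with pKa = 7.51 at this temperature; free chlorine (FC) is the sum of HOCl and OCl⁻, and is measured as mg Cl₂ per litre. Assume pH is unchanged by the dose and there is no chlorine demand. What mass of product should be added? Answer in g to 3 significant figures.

(a) 23.3 kg; (b) 435 g

(a) Alkalinity to add: (129 − 57) = 72 mg/L as CaCO₃ × 193,000 L = 13,900 g as CaCO₃.
(a) Equivalents: 13,900 g ÷ 50 g/eq = 277.9 eq.
(a) NaHCO₃ supplies 1 eq per mole → 277.9 mol.
(a) Mass: 277.9 mol × 84 g/mol = 23,350 g.

(b) [OCl⁻]/[HOCl] = 10^(pH − pKa) = 10^(7.23 − 7.51) = 0.5248; fraction as HOCl = 1/(1 + 0.5248) = 0.6558.
(b) Free chlorine required for 0.8 ppm HOCl: 0.8 / 0.6558 = 1.22 ppm.
(b) FC to add: 1.22 − 0.1 = 1.12 mg/L as Cl₂.
(b) Cl₂ equivalent: 1.12 mg/L × 236,000 L = 264.3 g.
(b) Product at 60.8% available Cl: 264.3 / 0.608 = 434.7 g.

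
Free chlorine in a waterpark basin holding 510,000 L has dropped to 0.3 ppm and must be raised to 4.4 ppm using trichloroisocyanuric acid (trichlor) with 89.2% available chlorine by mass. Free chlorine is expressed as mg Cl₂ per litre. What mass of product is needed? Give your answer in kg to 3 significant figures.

2.34 kg

Chlorine deficit: 4.4 − 0.3 = 4.1 ppm = 4.1 mg/L as Cl₂.
Cl₂ equivalent needed: 4.1 mg/L × 510,000 L = 2,091,000 mg = 2091 g.
Product at 89.2% available chlorine: 2091 / 0.892 = 2344 g.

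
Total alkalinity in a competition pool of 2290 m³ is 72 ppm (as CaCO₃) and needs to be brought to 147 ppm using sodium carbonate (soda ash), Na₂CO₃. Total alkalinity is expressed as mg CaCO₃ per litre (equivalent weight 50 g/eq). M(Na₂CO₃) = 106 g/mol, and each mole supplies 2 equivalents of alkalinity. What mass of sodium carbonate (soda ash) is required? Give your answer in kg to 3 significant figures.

182 kg

Volume: 2290 m³ = 2,290,000 L.
Alkalinity to add: (147 − 72) = 75 mg/L as CaCO₃ × 2,290,000 L = 171,800 g as CaCO₃.
Equivalents: 171,800 g ÷ 50 g/eq = 3435 eq.
Each mole of Na₂CO₃ supplies 2 eq, so 3435 / 2 = 1718 mol.
Mass: 1718 mol × 106 g/mol = 182,100 g.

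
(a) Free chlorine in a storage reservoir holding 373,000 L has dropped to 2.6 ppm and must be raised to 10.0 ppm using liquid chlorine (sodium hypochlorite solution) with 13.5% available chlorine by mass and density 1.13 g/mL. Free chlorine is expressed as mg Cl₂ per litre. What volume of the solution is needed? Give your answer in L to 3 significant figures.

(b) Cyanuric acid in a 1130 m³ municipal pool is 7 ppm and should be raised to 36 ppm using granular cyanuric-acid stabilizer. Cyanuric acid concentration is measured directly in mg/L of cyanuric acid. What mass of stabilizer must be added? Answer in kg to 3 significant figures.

(a) 18.1 L; (b) 32.8 kg

(a) Chlorine deficit: 10.0 − 2.6 = 7.4 ppm = 7.4 mg/L as Cl₂.
(a) Cl₂ equivalent needed: 7.4 mg/L × 373,000 L = 2,760,000 mg = 2760 g.
(a) Product at 13.5% available chlorine: 2760 / 0.135 = 20,450 g.
(a) Volume at density 1.13 g/mL: 20,450 g ÷ 1.13 g/mL = 18,090 mL.

(b) Volume: 1130 m³ = 1,130,000 L.
(b) CYA to add: (36 − 7) = 29 mg/L × 1,130,000 L = 32,770 g cyanuric acid.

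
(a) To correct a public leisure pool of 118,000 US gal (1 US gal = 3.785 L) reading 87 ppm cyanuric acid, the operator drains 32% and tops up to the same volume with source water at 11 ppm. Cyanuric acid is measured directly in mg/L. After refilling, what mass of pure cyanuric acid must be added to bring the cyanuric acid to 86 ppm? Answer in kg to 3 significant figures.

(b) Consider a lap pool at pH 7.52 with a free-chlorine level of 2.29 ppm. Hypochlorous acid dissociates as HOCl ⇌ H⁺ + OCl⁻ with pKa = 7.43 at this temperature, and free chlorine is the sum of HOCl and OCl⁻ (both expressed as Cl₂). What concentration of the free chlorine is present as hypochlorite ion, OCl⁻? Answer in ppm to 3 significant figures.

(a) 10.4 kg; (b) 1.26 ppm

(a) Volume: 118,000 US gal × 3.785 L/gal = 446,630 L.
(a) After draining 32% and refilling: 87 × 0.68 + 11 × 0.32 = 62.68 ppm.
(a) Deficit to target: 86 − 62.68 = 23.32 mg/L.
(a) Mass: 23.32 mg/L × 446,630 L = 10,420 g cyanuric acid.

(b) [OCl⁻]/[HOCl] = 10^(pH − pKa) = 10^(7.52 − 7.43) = 10^0.09 = 1.23.
(b) Fraction as HOCl = 1 / (1 + 1.23) = 0.4484.
(b) OCl⁻ = (1 − 0.4484) × 2.29 ppm = 1.263 ppm.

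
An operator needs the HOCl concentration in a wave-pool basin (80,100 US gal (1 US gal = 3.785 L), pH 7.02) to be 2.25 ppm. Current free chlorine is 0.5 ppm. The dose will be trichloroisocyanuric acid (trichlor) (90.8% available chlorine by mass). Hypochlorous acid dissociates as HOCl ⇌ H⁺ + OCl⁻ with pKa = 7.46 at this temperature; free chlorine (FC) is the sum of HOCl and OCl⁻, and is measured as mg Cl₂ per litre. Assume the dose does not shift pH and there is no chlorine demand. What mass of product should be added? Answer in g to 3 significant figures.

Volume: 80,100 US gal × 3.785 L/gal = 303,178 L.
[OCl⁻]/[HOCl] = 10^(pH − pKa) = 10^(7.02 − 7.46) = 0.3631; fraction as HOCl = 1/(1 + 0.3631) = 0.7336.
Free chlorine required for 2.25 ppm HOCl: 2.25 / 0.7336 = 3.067 ppm.
FC to add: 3.067 − 0.5 = 2.567 mg/L as Cl₂.
Cl₂ equivalent: 2.567 mg/L × 303,178 L = 778.2 g.
Product at 90.8% available Cl: 778.2 / 0.908 = 857.1 g.

857 g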